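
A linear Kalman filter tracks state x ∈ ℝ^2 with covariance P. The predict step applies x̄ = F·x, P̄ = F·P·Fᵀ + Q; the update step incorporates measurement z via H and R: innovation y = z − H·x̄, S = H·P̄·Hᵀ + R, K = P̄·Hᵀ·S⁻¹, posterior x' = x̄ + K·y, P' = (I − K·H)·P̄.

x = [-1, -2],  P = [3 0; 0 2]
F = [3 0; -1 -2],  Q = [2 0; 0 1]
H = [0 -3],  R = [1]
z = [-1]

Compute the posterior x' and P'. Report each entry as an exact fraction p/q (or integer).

x̄ = F·x = [-3, 5]
P̄ = F·P·Fᵀ + Q = [29 -9; -9 12]
y = z − H·x̄ = [14]
S = H·P̄·Hᵀ + R = [109]
K = P̄·Hᵀ·S⁻¹ = [27/109; -36/109]
x' = x̄ + K·y = [51/109, 41/109]
P' = (I − K·H)·P̄ = [2432/109 -9/109; -9/109 12/109]

x' = [51/109, 41/109]
P' = [2432/109 -9/109; -9/109 12/109]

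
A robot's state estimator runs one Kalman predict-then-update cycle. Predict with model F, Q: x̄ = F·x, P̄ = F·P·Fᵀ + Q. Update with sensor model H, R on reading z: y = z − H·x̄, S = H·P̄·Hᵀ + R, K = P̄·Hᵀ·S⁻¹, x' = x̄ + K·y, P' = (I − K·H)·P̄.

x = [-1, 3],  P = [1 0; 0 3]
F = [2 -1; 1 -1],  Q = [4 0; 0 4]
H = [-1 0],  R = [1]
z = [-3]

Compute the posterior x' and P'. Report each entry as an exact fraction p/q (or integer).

x' = [7/3, -2/3]
P' = [11/12 5/12; 5/12 71/12]

x̄ = F·x = [-5, -4]
P̄ = F·P·Fᵀ + Q = [11 5; 5 8]
y = z − H·x̄ = [-8]
S = H·P̄·Hᵀ + R = [12]
K = P̄·Hᵀ·S⁻¹ = [-11/12; -5/12]
x' = x̄ + K·y = [7/3, -2/3]
P' = (I − K·H)·P̄ = [11/12 5/12; 5/12 71/12]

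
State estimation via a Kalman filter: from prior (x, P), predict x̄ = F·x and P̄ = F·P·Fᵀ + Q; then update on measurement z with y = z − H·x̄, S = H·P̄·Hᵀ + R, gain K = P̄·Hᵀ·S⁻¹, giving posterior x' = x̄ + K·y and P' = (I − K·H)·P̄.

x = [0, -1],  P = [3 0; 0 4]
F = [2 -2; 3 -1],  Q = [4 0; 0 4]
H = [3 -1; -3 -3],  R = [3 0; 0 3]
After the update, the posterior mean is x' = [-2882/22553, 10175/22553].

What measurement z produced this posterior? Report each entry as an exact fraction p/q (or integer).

x̄ = F·x = [2, 1]
P̄ = F·P·Fᵀ + Q = [32 26; 26 35]
S = H·P̄·Hᵀ + R = [170 -339; -339 1074]
K = P̄·Hᵀ·S⁻¹ = [5398/22553 -1950/22553; -5285/22553 -5511/22553]
x' − x̄ = [-47988/22553, -12378/22553] = K·y
y = (KᵀK)⁻¹·Kᵀ·(x' − x̄) = [-6, 8]
z = y + H·x̄ = [-6, 8] + [5, -9] = [-1, -1]

z = [-1, -1]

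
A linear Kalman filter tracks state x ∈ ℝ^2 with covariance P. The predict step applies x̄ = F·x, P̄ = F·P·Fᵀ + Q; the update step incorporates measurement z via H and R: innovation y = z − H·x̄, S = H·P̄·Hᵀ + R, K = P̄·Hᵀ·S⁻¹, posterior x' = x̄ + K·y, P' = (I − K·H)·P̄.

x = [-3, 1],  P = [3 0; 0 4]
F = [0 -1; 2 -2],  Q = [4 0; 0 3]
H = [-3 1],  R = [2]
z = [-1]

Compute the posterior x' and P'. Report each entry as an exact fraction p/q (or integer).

x̄ = F·x = [-1, -8]
P̄ = F·P·Fᵀ + Q = [8 8; 8 31]
y = z − H·x̄ = [4]
S = H·P̄·Hᵀ + R = [57]
K = P̄·Hᵀ·S⁻¹ = [-16/57; 7/57]
x' = x̄ + K·y = [-121/57, -428/57]
P' = (I − K·H)·P̄ = [200/57 568/57; 568/57 1718/57]

x' = [-121/57, -428/57]
P' = [200/57 568/57; 568/57 1718/57]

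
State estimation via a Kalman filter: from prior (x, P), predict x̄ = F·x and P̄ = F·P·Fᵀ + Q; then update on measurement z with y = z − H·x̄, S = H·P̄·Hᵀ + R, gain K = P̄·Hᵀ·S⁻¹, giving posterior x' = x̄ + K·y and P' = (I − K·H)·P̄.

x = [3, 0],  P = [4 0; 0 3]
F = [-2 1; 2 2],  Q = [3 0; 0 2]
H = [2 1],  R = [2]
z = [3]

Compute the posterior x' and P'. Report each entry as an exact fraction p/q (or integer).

x̄ = F·x = [-6, 6]
P̄ = F·P·Fᵀ + Q = [22 -10; -10 30]
y = z − H·x̄ = [9]
S = H·P̄·Hᵀ + R = [80]
K = P̄·Hᵀ·S⁻¹ = [17/40; 1/8]
x' = x̄ + K·y = [-87/40, 57/8]
P' = (I − K·H)·P̄ = [151/20 -57/4; -57/4 115/4]

x' = [-87/40, 57/8]
P' = [151/20 -57/4; -57/4 115/4]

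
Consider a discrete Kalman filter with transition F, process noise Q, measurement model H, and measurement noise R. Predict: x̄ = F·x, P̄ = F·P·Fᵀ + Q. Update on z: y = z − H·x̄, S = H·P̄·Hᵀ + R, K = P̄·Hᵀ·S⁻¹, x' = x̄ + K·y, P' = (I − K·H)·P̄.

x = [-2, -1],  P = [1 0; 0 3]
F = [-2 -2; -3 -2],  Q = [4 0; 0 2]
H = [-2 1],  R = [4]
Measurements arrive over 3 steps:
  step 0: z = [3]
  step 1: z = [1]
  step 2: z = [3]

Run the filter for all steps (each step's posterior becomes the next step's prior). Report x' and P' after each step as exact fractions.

step 0: x' = [8/5, 27/5], P' = [216/35 344/35; 344/35 636/35]
step 1: x' = [-4018/2453, -435/223], P' = [37220/2453 5800/223; 5800/223 10532/223]
step 2: x' = [-1108570/404897, -1044343/404897], P' = [6722436/404897 11564328/404897; 11564328/404897 20967532/404897]

step 0: x̄ = F·x = [6, 8]
step 0: P̄ = F·P·Fᵀ + Q = [20 18; 18 23]
step 0: y = z − H·x̄ = [7]
step 0: S = H·P̄·Hᵀ + R = [35]
step 0: K = P̄·Hᵀ·S⁻¹ = [-22/35; -13/35]
step 0: x' = x̄ + K·y = [8/5, 27/5]
step 0: P' = (I − K·H)·P̄ = [216/35 344/35; 344/35 636/35]
step 1: x̄ = F·x = [-14, -78/5]
step 1: P̄ = F·P·Fᵀ + Q = [180 208; 208 8686/35]
step 1: y = z − H·x̄ = [-57/5]
step 1: S = H·P̄·Hᵀ + R = [4906/35]
step 1: K = P̄·Hᵀ·S⁻¹ = [-2660/2453; -267/223]
step 1: x' = x̄ + K·y = [-4018/2453, -435/223]
step 1: P' = (I − K·H)·P̄ = [37220/2453 5800/223; 5800/223 10532/223]
step 2: x̄ = F·x = [17606/2453, 21624/2453]
step 2: P̄ = F·P·Fᵀ + Q = [1132500/2453 1324728/2453; 1324728/2453 1568894/2453]
step 2: y = z − H·x̄ = [20947/2453]
step 2: S = H·P̄·Hᵀ + R = [809794/2453]
step 2: K = P̄·Hᵀ·S⁻¹ = [-470136/404897; -540281/404897]
step 2: x' = x̄ + K·y = [-1108570/404897, -1044343/404897]
step 2: P' = (I − K·H)·P̄ = [6722436/404897 11564328/404897; 11564328/404897 20967532/404897]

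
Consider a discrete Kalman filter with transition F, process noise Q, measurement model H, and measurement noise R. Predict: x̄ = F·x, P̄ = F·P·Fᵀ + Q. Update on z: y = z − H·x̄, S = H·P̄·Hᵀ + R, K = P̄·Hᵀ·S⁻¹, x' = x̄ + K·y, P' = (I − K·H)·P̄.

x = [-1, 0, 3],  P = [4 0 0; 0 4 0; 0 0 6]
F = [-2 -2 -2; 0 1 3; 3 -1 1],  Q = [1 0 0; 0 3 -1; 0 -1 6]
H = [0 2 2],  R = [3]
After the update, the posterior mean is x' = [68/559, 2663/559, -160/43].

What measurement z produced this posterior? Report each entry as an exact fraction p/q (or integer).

x̄ = F·x = [-4, 9, 0]
P̄ = F·P·Fᵀ + Q = [57 -44 -28; -44 61 13; -28 13 52]
S = H·P̄·Hᵀ + R = [559]
K = P̄·Hᵀ·S⁻¹ = [-144/559; 148/559; 10/43]
x' − x̄ = [2304/559, -2368/559, -160/43] = K·y
y = (KᵀK)⁻¹·Kᵀ·(x' − x̄) = [-16]
z = y + H·x̄ = [-16] + [18] = [2]

z = [2]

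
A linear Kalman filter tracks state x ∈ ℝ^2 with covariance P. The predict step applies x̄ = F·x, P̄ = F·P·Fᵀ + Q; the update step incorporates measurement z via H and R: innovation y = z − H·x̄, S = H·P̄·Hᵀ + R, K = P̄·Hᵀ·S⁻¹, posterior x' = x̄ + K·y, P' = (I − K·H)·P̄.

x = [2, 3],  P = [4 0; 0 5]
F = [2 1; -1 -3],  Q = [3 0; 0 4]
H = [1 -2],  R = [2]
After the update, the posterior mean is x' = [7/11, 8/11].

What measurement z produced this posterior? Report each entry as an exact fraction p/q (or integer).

x̄ = F·x = [7, -11]
P̄ = F·P·Fᵀ + Q = [24 -23; -23 53]
S = H·P̄·Hᵀ + R = [330]
K = P̄·Hᵀ·S⁻¹ = [7/33; -43/110]
x' − x̄ = [-70/11, 129/11] = K·y
y = (KᵀK)⁻¹·Kᵀ·(x' − x̄) = [-30]
z = y + H·x̄ = [-30] + [29] = [-1]

z = [-1]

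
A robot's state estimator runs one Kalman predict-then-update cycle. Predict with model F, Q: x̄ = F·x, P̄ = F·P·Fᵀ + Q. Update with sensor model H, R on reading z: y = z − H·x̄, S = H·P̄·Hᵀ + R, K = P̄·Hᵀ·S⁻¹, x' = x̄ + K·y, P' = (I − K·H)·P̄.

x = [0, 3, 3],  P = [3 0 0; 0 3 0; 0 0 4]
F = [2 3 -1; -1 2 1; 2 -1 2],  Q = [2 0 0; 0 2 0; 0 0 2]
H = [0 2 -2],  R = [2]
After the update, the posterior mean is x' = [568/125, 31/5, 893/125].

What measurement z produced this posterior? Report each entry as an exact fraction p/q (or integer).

x̄ = F·x = [6, 9, 3]
P̄ = F·P·Fᵀ + Q = [45 8 -5; 8 21 -4; -5 -4 33]
S = H·P̄·Hᵀ + R = [250]
K = P̄·Hᵀ·S⁻¹ = [13/125; 1/5; -37/125]
x' − x̄ = [-182/125, -14/5, 518/125] = K·y
y = (KᵀK)⁻¹·Kᵀ·(x' − x̄) = [-14]
z = y + H·x̄ = [-14] + [12] = [-2]

z = [-2]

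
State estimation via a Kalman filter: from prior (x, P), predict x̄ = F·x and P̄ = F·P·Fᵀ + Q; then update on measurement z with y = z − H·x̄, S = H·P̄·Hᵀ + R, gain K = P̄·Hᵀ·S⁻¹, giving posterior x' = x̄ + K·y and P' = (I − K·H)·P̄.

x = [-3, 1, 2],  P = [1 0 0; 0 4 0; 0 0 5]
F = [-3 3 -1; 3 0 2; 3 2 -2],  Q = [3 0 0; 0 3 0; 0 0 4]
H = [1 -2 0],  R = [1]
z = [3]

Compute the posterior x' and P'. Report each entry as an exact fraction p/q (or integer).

x̄ = F·x = [10, -5, -11]
P̄ = F·P·Fᵀ + Q = [53 -19 25; -19 32 -11; 25 -11 49]
y = z − H·x̄ = [-17]
S = H·P̄·Hᵀ + R = [258]
K = P̄·Hᵀ·S⁻¹ = [91/258; -83/258; 47/258]
x' = x̄ + K·y = [1033/258, 121/258, -3637/258]
P' = (I − K·H)·P̄ = [5393/258 2651/258 2173/258; 2651/258 1367/258 1063/258; 2173/258 1063/258 10433/258]

x' = [1033/258, 121/258, -3637/258]
P' = [5393/258 2651/258 2173/258; 2651/258 1367/258 1063/258; 2173/258 1063/258 10433/258]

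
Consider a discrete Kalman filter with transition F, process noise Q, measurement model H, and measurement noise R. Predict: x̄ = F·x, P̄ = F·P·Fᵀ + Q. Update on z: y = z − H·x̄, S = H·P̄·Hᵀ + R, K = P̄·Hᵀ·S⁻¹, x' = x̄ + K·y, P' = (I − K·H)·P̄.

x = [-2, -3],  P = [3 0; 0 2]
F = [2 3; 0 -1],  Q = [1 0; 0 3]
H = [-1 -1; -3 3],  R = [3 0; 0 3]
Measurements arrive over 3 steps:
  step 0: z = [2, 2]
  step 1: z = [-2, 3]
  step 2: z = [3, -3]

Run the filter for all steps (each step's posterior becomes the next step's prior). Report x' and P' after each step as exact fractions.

step 0: x' = [-855/629, -367/629], P' = [1283/1887 934/1887; 934/1887 1205/1887]
step 1: x' = [-28400/510319, 479734/510319], P' = [985706/1530957 702343/1530957; 702343/1530957 919088/1530957]
step 2: x' = [-197722792/390086889, -582475670/390086889], P' = [751704497/1170260667 535660894/1170260667; 535660894/1170260667 701719307/1170260667]

step 0: x̄ = F·x = [-13, 3]
step 0: P̄ = F·P·Fᵀ + Q = [31 -6; -6 5]
step 0: y = z − H·x̄ = [-8, -46]
step 0: S = H·P̄·Hᵀ + R = [27 78; 78 435]
step 0: K = P̄·Hᵀ·S⁻¹ = [-739/1887 -349/1887; -713/1887 271/1887]
step 0: x' = x̄ + K·y = [-855/629, -367/629]
step 0: P' = (I − K·H)·P̄ = [1283/1887 934/1887; 934/1887 1205/1887]
step 1: x̄ = F·x = [-2811/629, 367/629]
step 1: P̄ = F·P·Fᵀ + Q = [29072/1887 -5483/1887; -5483/1887 6866/1887]
step 1: y = z − H·x̄ = [-3702/629, -7647/629]
step 1: S = H·P̄·Hᵀ + R = [10211/629 22206/629; 22206/629 142599/629]
step 1: K = P̄·Hᵀ·S⁻¹ = [-187561/510319 -283363/1530957; -180159/510319 216745/1530957]
step 1: x' = x̄ + K·y = [-28400/510319, 479734/510319]
step 1: P' = (I − K·H)·P̄ = [985706/1530957 702343/1530957; 702343/1530957 919088/1530957]
step 2: x̄ = F·x = [1382402/510319, -479734/510319]
step 2: P̄ = F·P·Fᵀ + Q = [22173689/1530957 -4161950/1530957; -4161950/1530957 5511959/1530957]
step 2: y = z − H·x̄ = [2433625/510319, 4055451/510319]
step 2: S = H·P̄·Hᵀ + R = [7984873/510319 16661730/510319; 16661730/510319 109559601/510319]
step 2: K = P̄·Hᵀ·S⁻¹ = [-143040599/390086889 -216043603/1170260667; -137486689/390086889 166058413/1170260667]
step 2: x' = x̄ + K·y = [-197722792/390086889, -582475670/390086889]
step 2: P' = (I − K·H)·P̄ = [751704497/1170260667 535660894/1170260667; 535660894/1170260667 701719307/1170260667]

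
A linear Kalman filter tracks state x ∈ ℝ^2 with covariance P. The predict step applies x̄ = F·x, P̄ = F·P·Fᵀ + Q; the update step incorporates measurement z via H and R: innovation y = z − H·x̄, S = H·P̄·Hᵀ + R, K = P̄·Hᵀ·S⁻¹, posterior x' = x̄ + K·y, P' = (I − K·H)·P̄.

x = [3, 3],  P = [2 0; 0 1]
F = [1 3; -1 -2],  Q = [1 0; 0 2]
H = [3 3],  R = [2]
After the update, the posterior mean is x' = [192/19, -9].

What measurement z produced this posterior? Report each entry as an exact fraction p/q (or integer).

z = [3]

x̄ = F·x = [12, -9]
P̄ = F·P·Fᵀ + Q = [12 -8; -8 8]
S = H·P̄·Hᵀ + R = [38]
K = P̄·Hᵀ·S⁻¹ = [6/19; 0]
x' − x̄ = [-36/19, 0] = K·y
y = (KᵀK)⁻¹·Kᵀ·(x' − x̄) = [-6]
z = y + H·x̄ = [-6] + [9] = [3]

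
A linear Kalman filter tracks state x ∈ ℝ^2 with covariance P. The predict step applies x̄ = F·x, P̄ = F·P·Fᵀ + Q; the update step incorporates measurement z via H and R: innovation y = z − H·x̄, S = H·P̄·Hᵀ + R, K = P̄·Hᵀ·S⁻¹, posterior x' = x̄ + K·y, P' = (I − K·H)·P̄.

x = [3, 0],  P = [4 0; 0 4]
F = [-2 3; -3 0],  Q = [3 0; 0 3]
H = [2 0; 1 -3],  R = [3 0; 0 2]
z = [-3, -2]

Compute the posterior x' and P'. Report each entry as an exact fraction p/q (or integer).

x' = [-88965/57716, 5607/57716]
P' = [42693/57716 14265/57716; 14265/57716 17493/57716]

x̄ = F·x = [-6, -9]
P̄ = F·P·Fᵀ + Q = [55 24; 24 39]
y = z − H·x̄ = [9, -23]
S = H·P̄·Hᵀ + R = [223 -34; -34 264]
K = P̄·Hᵀ·S⁻¹ = [14231/28858 -51/57716; 4755/28858 -19107/57716]
x' = x̄ + K·y = [-88965/57716, 5607/57716]
P' = (I − K·H)·P̄ = [42693/57716 14265/57716; 14265/57716 17493/57716]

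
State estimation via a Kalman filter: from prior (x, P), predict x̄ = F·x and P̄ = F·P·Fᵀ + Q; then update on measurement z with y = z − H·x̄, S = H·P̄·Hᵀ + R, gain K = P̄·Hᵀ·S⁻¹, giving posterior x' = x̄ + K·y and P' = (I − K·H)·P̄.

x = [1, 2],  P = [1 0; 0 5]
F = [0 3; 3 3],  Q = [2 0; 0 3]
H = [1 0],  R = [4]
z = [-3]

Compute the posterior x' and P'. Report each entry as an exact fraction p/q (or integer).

x' = [-39/17, 18/17]
P' = [188/51 60/17; 60/17 294/17]

x̄ = F·x = [6, 9]
P̄ = F·P·Fᵀ + Q = [47 45; 45 57]
y = z − H·x̄ = [-9]
S = H·P̄·Hᵀ + R = [51]
K = P̄·Hᵀ·S⁻¹ = [47/51; 15/17]
x' = x̄ + K·y = [-39/17, 18/17]
P' = (I − K·H)·P̄ = [188/51 60/17; 60/17 294/17]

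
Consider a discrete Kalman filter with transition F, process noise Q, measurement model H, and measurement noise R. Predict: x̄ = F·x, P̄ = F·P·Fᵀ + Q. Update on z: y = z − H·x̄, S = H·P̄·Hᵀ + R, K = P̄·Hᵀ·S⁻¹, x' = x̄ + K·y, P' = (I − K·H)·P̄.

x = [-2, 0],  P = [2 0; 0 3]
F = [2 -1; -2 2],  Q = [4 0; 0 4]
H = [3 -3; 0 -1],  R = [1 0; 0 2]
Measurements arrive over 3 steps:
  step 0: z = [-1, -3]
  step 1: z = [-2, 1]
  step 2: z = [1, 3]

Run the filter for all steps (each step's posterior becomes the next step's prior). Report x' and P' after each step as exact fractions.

step 0: x' = [756/677, 1022/677], P' = [1573/1354 731/677; 731/677 750/677]
step 1: x' = [-47245/70057, -5315/140114], P' = [78980/70057 72950/70057; 72950/70057 74583/70057]
step 2: x' = [-36807523/28890796, -23283795/14445398], P' = [16251645/14445398 7504961/7222699; 7504961/7222699 7674094/7222699]

step 0: x̄ = F·x = [-4, 4]
step 0: P̄ = F·P·Fᵀ + Q = [15 -14; -14 24]
step 0: y = z − H·x̄ = [23, 1]
step 0: S = H·P̄·Hᵀ + R = [604 114; 114 26]
step 0: K = P̄·Hᵀ·S⁻¹ = [333/1354 -731/1354; -57/677 -375/677]
step 0: x' = x̄ + K·y = [756/677, 1022/677]
step 0: P' = (I − K·H)·P̄ = [1573/1354 731/677; 731/677 750/677]
step 1: x̄ = F·x = [490/677, 532/677]
step 1: P̄ = F·P·Fᵀ + Q = [3680/677 -260/677; -260/677 3006/677]
step 1: y = z − H·x̄ = [-1228/677, 1209/677]
step 1: S = H·P̄·Hᵀ + R = [65531/677 9798/677; 9798/677 4360/677]
step 1: K = P̄·Hᵀ·S⁻¹ = [18090/70057 -36475/70057; -4899/70057 -74583/140114]
step 1: x' = x̄ + K·y = [-47245/70057, -5315/140114]
step 1: P' = (I − K·H)·P̄ = [78980/70057 72950/70057; 72950/70057 74583/70057]
step 2: x̄ = F·x = [-183665/140114, 89175/70057]
step 2: P̄ = F·P·Fᵀ + Q = [378931/70057 -27386/70057; -27386/70057 310880/70057]
step 2: y = z − H·x̄ = [72127/8242, 299346/70057]
step 2: S = H·P̄·Hᵀ + R = [398312/4121 59694/4121; 59694/4121 450994/70057]
step 2: K = P̄·Hᵀ·S⁻¹ = [3725169/14445398 -7504961/14445398; -507399/7222699 -3837047/7222699]
step 2: x' = x̄ + K·y = [-36807523/28890796, -23283795/14445398]
step 2: P' = (I − K·H)·P̄ = [16251645/14445398 7504961/7222699; 7504961/7222699 7674094/7222699]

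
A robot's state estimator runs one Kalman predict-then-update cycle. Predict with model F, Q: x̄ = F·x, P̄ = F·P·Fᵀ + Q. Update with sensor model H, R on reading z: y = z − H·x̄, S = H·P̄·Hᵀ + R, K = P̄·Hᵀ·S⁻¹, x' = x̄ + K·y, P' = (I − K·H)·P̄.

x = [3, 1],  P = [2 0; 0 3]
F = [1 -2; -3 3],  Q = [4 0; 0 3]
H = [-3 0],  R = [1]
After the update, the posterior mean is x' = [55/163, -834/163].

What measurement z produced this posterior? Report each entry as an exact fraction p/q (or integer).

x̄ = F·x = [1, -6]
P̄ = F·P·Fᵀ + Q = [18 -24; -24 48]
S = H·P̄·Hᵀ + R = [163]
K = P̄·Hᵀ·S⁻¹ = [-54/163; 72/163]
x' − x̄ = [-108/163, 144/163] = K·y
y = (KᵀK)⁻¹·Kᵀ·(x' − x̄) = [2]
z = y + H·x̄ = [2] + [-3] = [-1]

z = [-1]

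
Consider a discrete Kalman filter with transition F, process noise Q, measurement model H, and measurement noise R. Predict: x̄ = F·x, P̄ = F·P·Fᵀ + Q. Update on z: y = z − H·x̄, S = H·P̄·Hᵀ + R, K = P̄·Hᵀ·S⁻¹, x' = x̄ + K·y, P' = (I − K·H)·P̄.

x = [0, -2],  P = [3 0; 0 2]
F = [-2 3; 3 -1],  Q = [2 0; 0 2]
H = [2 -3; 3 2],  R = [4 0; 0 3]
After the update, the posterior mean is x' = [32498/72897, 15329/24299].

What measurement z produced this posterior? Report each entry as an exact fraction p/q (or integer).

x̄ = F·x = [-6, 2]
P̄ = F·P·Fᵀ + Q = [32 -24; -24 31]
S = H·P̄·Hᵀ + R = [699 126; 126 127]
K = P̄·Hᵀ·S⁻¹ = [11224/72897 5472/24299; -5549/24299 3592/24299]
x' − x̄ = [469880/72897, -33269/24299] = K·y
y = (KᵀK)⁻¹·Kᵀ·(x' − x̄) = [17, 17]
z = y + H·x̄ = [17, 17] + [-18, -14] = [-1, 3]

z = [-1, 3]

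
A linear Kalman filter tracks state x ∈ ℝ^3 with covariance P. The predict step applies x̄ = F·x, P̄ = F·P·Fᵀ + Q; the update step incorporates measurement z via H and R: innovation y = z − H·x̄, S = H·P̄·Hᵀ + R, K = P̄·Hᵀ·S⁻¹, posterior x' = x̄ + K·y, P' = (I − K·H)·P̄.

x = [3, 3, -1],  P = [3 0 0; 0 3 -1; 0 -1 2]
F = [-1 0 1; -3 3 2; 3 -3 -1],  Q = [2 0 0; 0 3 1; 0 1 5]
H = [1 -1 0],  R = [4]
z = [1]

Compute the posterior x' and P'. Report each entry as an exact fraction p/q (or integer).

x̄ = F·x = [-4, -2, 1]
P̄ = F·P·Fᵀ + Q = [7 10 -8; 10 53 -48; -8 -48 55]
y = z − H·x̄ = [3]
S = H·P̄·Hᵀ + R = [44]
K = P̄·Hᵀ·S⁻¹ = [-3/44; -43/44; 10/11]
x' = x̄ + K·y = [-185/44, -217/44, 41/11]
P' = (I − K·H)·P̄ = [299/44 311/44 -58/11; 311/44 483/44 -98/11; -58/11 -98/11 205/11]

x' = [-185/44, -217/44, 41/11]
P' = [299/44 311/44 -58/11; 311/44 483/44 -98/11; -58/11 -98/11 205/11]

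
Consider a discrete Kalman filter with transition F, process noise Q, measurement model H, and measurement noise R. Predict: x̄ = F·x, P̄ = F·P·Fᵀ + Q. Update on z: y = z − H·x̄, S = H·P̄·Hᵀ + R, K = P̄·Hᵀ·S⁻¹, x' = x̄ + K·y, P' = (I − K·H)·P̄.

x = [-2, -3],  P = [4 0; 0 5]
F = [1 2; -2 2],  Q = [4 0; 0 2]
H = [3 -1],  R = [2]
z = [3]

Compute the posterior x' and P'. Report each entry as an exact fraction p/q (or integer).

x' = [2/11, -49/22]
P' = [244/55 696/55; 696/55 2089/55]

x̄ = F·x = [-8, -2]
P̄ = F·P·Fᵀ + Q = [28 12; 12 38]
y = z − H·x̄ = [25]
S = H·P̄·Hᵀ + R = [220]
K = P̄·Hᵀ·S⁻¹ = [18/55; -1/110]
x' = x̄ + K·y = [2/11, -49/22]
P' = (I − K·H)·P̄ = [244/55 696/55; 696/55 2089/55]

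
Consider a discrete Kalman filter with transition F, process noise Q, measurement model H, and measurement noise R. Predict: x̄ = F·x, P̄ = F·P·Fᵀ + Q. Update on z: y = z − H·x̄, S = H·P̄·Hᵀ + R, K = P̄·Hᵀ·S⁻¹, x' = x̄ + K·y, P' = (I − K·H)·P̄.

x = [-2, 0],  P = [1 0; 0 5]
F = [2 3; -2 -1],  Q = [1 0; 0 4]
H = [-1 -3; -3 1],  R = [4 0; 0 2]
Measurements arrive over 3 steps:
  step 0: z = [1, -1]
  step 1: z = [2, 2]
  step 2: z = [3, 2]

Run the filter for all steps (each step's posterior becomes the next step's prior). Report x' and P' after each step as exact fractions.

step 0: x̄ = F·x = [-4, 4]
step 0: P̄ = F·P·Fᵀ + Q = [50 -19; -19 13]
step 0: y = z − H·x̄ = [9, -17]
step 0: S = H·P̄·Hᵀ + R = [57 -41; -41 579]
step 0: K = P̄·Hᵀ·S⁻¹ = [-1438/15661 -4673/15661; -4355/15661 1585/15661]
step 0: x' = x̄ + K·y = [3855/15661, -3496/15661]
step 0: P' = (I − K·H)·P̄ = [3379/15661 791/15661; 791/15661 5543/15661]
step 1: x̄ = F·x = [-2778/15661, -4214/15661]
step 1: P̄ = F·P·Fᵀ + Q = [88556/15661 -36473/15661; -36473/15661 84867/15661]
step 1: y = z − H·x̄ = [15902/15661, 27202/15661]
step 1: S = H·P̄·Hᵀ + R = [696165/15661 -280717/15661; -280717/15661 1132031/15661]
step 1: K = P̄·Hᵀ·S⁻¹ = [-1953852/22644733 -6528427/22644733; -6142273/22644733 2363287/22644733]
step 1: x' = x̄ + K·y = [-17340112/22644733, -8225094/22644733]
step 1: P' = (I − K·H)·P̄ = [4698597/22644733 1038937/22644733; 1038937/22644733 7843385/22644733]
step 2: x̄ = F·x = [-59355506/22644733, 42905318/22644733]
step 2: P̄ = F·P·Fᵀ + Q = [124496830/22644733 -50636039/22644733; -50636039/22644733 121372453/22644733]
step 2: y = z − H·x̄ = [137294647/22644733, -175682370/22644733]
step 2: S = H·P̄·Hᵀ + R = [1003611605/22644733 -395715181/22644733; -395715181/22644733 1590949623/22644733]
step 2: K = P̄·Hᵀ·S⁻¹ = [-2742874678/31797791569 -9159110953/31797791569; -8624339215/31797791569 3316847105/31797791569]
step 2: x' = x̄ + K·y = [-28918941090/31797791569, -17774235161/31797791569]
step 2: P' = (I − K·H)·P̄ = [6592616443/31797791569 1459627423/31797791569; 1459627423/31797791569 11012576479/31797791569]

step 0: x' = [3855/15661, -3496/15661], P' = [3379/15661 791/15661; 791/15661 5543/15661]
step 1: x' = [-17340112/22644733, -8225094/22644733], P' = [4698597/22644733 1038937/22644733; 1038937/22644733 7843385/22644733]
step 2: x' = [-28918941090/31797791569, -17774235161/31797791569], P' = [6592616443/31797791569 1459627423/31797791569; 1459627423/31797791569 11012576479/31797791569]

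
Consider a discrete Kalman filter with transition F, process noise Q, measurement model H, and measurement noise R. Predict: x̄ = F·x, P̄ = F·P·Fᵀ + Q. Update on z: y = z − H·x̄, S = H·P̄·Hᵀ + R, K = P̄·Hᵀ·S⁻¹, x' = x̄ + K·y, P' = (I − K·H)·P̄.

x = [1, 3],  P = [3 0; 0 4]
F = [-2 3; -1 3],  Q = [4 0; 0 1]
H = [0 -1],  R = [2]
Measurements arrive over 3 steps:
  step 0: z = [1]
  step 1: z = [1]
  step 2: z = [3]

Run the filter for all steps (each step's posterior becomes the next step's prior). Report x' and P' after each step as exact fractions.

step 0: x̄ = F·x = [7, 8]
step 0: P̄ = F·P·Fᵀ + Q = [52 42; 42 40]
step 0: y = z − H·x̄ = [9]
step 0: S = H·P̄·Hᵀ + R = [42]
step 0: K = P̄·Hᵀ·S⁻¹ = [-1; -20/21]
step 0: x' = x̄ + K·y = [-2, -4/7]
step 0: P' = (I − K·H)·P̄ = [10 2; 2 40/21]
step 1: x̄ = F·x = [16/7, 2/7]
step 1: P̄ = F·P·Fᵀ + Q = [260/7 134/7; 134/7 113/7]
step 1: y = z − H·x̄ = [9/7]
step 1: S = H·P̄·Hᵀ + R = [127/7]
step 1: K = P̄·Hᵀ·S⁻¹ = [-134/127; -113/127]
step 1: x' = x̄ + K·y = [118/127, -109/127]
step 1: P' = (I − K·H)·P̄ = [2152/127 268/127; 268/127 226/127]
step 2: x̄ = F·x = [-563/127, -445/127]
step 2: P̄ = F·P·Fᵀ + Q = [7934/127 3926/127; 3926/127 2705/127]
step 2: y = z − H·x̄ = [-64/127]
step 2: S = H·P̄·Hᵀ + R = [2959/127]
step 2: K = P̄·Hᵀ·S⁻¹ = [-3926/2959; -2705/2959]
step 2: x' = x̄ + K·y = [-11139/2959, -9005/2959]
step 2: P' = (I − K·H)·P̄ = [63490/2959 7852/2959; 7852/2959 5410/2959]

step 0: x' = [-2, -4/7], P' = [10 2; 2 40/21]
step 1: x' = [118/127, -109/127], P' = [2152/127 268/127; 268/127 226/127]
step 2: x' = [-11139/2959, -9005/2959], P' = [63490/2959 7852/2959; 7852/2959 5410/2959]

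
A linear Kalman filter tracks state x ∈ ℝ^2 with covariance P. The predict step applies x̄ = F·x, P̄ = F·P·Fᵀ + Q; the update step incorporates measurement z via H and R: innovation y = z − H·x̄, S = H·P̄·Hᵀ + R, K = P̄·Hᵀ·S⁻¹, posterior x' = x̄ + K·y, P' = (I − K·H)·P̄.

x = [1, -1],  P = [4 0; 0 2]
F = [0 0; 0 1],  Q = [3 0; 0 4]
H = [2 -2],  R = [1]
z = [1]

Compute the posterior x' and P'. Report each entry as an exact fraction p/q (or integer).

x' = [-6/37, -25/37]
P' = [75/37 72/37; 72/37 78/37]

x̄ = F·x = [0, -1]
P̄ = F·P·Fᵀ + Q = [3 0; 0 6]
y = z − H·x̄ = [-1]
S = H·P̄·Hᵀ + R = [37]
K = P̄·Hᵀ·S⁻¹ = [6/37; -12/37]
x' = x̄ + K·y = [-6/37, -25/37]
P' = (I − K·H)·P̄ = [75/37 72/37; 72/37 78/37]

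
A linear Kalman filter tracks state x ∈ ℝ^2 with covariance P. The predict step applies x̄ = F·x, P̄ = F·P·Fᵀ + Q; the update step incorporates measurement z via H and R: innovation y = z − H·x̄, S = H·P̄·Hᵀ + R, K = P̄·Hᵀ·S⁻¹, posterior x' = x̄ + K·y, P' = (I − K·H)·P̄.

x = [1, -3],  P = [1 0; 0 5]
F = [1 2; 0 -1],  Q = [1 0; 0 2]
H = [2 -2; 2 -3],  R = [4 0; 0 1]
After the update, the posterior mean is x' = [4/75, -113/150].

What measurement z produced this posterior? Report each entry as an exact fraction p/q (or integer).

x̄ = F·x = [-5, 3]
P̄ = F·P·Fᵀ + Q = [22 -10; -10 7]
S = H·P̄·Hᵀ + R = [200 230; 230 272]
K = P̄·Hᵀ·S⁻¹ = [97/375 4/75; 91/750 -19/75]
x' − x̄ = [379/75, -563/150] = K·y
y = (KᵀK)⁻¹·Kᵀ·(x' − x̄) = [15, 22]
z = y + H·x̄ = [15, 22] + [-16, -19] = [-1, 3]

z = [-1, 3]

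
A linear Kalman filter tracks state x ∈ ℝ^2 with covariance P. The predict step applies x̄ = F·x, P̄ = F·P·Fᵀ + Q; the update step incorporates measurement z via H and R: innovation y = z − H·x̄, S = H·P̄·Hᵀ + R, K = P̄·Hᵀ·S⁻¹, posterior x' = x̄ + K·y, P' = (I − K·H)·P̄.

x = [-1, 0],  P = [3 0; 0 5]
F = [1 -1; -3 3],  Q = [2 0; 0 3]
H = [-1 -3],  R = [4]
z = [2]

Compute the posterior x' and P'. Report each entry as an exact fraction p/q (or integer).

x̄ = F·x = [-1, 3]
P̄ = F·P·Fᵀ + Q = [10 -24; -24 75]
y = z − H·x̄ = [10]
S = H·P̄·Hᵀ + R = [545]
K = P̄·Hᵀ·S⁻¹ = [62/545; -201/545]
x' = x̄ + K·y = [15/109, -75/109]
P' = (I − K·H)·P̄ = [1606/545 -618/545; -618/545 474/545]

x' = [15/109, -75/109]
P' = [1606/545 -618/545; -618/545 474/545]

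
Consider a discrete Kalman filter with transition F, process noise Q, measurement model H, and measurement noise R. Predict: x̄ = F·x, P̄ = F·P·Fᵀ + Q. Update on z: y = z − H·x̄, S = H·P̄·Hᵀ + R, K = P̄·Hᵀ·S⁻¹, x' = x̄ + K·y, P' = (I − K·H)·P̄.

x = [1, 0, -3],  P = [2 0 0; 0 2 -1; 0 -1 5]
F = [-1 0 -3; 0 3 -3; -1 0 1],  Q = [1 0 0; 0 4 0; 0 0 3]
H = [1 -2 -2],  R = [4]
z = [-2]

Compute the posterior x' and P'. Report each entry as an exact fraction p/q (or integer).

x' = [8, 9, -4]
P' = [1199/31 994/31 -755/62; 994/31 1035/31 -498/31; -755/62 -498/31 1231/124]

x̄ = F·x = [8, 9, -4]
P̄ = F·P·Fᵀ + Q = [48 54 -13; 54 85 -18; -13 -18 10]
y = z − H·x̄ = [0]
S = H·P̄·Hᵀ + R = [124]
K = P̄·Hᵀ·S⁻¹ = [-17/62; -20/31; 3/124]
x' = x̄ + K·y = [8, 9, -4]
P' = (I − K·H)·P̄ = [1199/31 994/31 -755/62; 994/31 1035/31 -498/31; -755/62 -498/31 1231/124]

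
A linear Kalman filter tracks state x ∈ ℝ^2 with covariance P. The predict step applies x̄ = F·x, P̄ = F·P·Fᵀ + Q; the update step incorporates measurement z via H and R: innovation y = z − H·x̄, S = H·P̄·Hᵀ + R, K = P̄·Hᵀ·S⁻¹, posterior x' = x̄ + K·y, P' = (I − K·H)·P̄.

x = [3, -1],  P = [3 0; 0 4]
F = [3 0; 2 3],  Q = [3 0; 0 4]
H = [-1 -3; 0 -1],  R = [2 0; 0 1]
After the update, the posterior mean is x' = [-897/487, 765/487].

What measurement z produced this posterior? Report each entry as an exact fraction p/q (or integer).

z = [-2, -3]

x̄ = F·x = [9, 3]
P̄ = F·P·Fᵀ + Q = [30 18; 18 52]
S = H·P̄·Hᵀ + R = [608 174; 174 53]
K = P̄·Hᵀ·S⁻¹ = [-330/487 918/487; -87/974 -335/487]
x' − x̄ = [-5280/487, -696/487] = K·y
y = (KᵀK)⁻¹·Kᵀ·(x' − x̄) = [16, 0]
z = y + H·x̄ = [16, 0] + [-18, -3] = [-2, -3]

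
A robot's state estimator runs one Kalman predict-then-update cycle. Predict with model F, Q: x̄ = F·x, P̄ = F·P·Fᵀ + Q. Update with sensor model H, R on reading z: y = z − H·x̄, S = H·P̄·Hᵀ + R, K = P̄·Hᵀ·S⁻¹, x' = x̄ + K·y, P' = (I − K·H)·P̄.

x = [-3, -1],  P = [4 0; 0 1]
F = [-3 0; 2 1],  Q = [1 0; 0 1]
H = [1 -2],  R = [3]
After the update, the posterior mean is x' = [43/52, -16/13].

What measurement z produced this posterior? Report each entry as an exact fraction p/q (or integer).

x̄ = F·x = [9, -7]
P̄ = F·P·Fᵀ + Q = [37 -24; -24 18]
S = H·P̄·Hᵀ + R = [208]
K = P̄·Hᵀ·S⁻¹ = [85/208; -15/52]
x' − x̄ = [-425/52, 75/13] = K·y
y = (KᵀK)⁻¹·Kᵀ·(x' − x̄) = [-20]
z = y + H·x̄ = [-20] + [23] = [3]

z = [3]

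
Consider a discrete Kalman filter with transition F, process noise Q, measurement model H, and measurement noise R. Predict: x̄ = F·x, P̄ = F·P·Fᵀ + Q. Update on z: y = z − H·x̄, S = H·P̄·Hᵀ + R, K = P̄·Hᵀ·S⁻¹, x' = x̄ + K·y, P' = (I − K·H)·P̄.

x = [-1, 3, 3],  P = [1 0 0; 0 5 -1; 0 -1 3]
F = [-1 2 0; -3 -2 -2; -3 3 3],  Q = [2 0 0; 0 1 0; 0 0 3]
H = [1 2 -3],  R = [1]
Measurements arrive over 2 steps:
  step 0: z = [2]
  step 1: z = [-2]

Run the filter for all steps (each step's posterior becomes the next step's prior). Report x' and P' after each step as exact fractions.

step 0: x̄ = F·x = [7, -9, 21]
step 0: P̄ = F·P·Fᵀ + Q = [23 -13 27; -13 34 -27; 27 -27 66]
step 0: y = z − H·x̄ = [76]
step 0: S = H·P̄·Hᵀ + R = [864]
step 0: K = P̄·Hᵀ·S⁻¹ = [-7/72; 17/108; -25/96]
step 0: x' = x̄ + K·y = [-7/18, 80/27, 29/24]
step 0: P' = (I − K·H)·P̄ = [89/6 2/9 41/8; 2/9 340/27 101/12; 41/8 101/12 237/32]
step 1: x̄ = F·x = [341/54, -775/108, 985/72]
step 1: P̄ = F·P·Fᵀ + Q = [3581/54 -3259/108 11029/72; -3259/108 74735/216 -14909/144; 11029/72 -14909/144 35687/96]
step 1: y = z − H·x̄ = [10169/216]
step 1: S = H·P̄·Hᵀ + R = [4319639/864]
step 1: K = P̄·Hᵀ·S⁻¹ = [-391892/4319639; 840170/4319639; -1010109/4319639]
step 1: x' = x̄ + K·y = [8827953/4319639, 8556705/4319639, 11540439/4319639]
step 1: P' = (I − K·H)·P̄ = [108702195/4319639 250734113/4319639 203520771/4319639; 250734113/4319639 677577840/4319639 535016541/4319639; 203520771/4319639 535016541/4319639 424854654/4319639]

step 0: x' = [-7/18, 80/27, 29/24], P' = [89/6 2/9 41/8; 2/9 340/27 101/12; 41/8 101/12 237/32]
step 1: x' = [8827953/4319639, 8556705/4319639, 11540439/4319639], P' = [108702195/4319639 250734113/4319639 203520771/4319639; 250734113/4319639 677577840/4319639 535016541/4319639; 203520771/4319639 535016541/4319639 424854654/4319639]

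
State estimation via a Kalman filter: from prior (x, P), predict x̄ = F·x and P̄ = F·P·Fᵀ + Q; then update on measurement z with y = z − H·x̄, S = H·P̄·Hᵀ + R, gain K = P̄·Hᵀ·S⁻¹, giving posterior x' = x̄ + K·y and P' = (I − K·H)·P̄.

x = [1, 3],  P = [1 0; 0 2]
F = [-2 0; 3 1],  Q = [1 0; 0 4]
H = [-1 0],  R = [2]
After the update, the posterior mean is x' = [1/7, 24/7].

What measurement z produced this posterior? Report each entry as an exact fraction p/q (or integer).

z = [-1]

x̄ = F·x = [-2, 6]
P̄ = F·P·Fᵀ + Q = [5 -6; -6 15]
S = H·P̄·Hᵀ + R = [7]
K = P̄·Hᵀ·S⁻¹ = [-5/7; 6/7]
x' − x̄ = [15/7, -18/7] = K·y
y = (KᵀK)⁻¹·Kᵀ·(x' − x̄) = [-3]
z = y + H·x̄ = [-3] + [2] = [-1]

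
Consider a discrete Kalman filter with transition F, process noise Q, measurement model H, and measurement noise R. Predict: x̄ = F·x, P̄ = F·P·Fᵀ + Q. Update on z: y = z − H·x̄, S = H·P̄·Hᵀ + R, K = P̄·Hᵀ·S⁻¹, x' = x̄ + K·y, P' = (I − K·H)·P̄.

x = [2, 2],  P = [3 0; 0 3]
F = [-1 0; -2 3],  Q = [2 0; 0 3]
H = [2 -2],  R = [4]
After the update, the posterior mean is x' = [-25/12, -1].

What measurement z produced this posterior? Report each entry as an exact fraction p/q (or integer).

x̄ = F·x = [-2, 2]
P̄ = F·P·Fᵀ + Q = [5 6; 6 42]
S = H·P̄·Hᵀ + R = [144]
K = P̄·Hᵀ·S⁻¹ = [-1/72; -1/2]
x' − x̄ = [-1/12, -3] = K·y
y = (KᵀK)⁻¹·Kᵀ·(x' − x̄) = [6]
z = y + H·x̄ = [6] + [-8] = [-2]

z = [-2]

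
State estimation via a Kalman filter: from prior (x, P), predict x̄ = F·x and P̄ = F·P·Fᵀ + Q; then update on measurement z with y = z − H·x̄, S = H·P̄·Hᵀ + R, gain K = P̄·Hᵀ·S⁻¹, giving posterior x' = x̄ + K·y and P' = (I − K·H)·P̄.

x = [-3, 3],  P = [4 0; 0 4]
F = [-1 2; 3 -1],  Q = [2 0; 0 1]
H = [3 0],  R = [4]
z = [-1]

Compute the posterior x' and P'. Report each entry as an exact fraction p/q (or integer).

x̄ = F·x = [9, -12]
P̄ = F·P·Fᵀ + Q = [22 -20; -20 41]
y = z − H·x̄ = [-28]
S = H·P̄·Hᵀ + R = [202]
K = P̄·Hᵀ·S⁻¹ = [33/101; -30/101]
x' = x̄ + K·y = [-15/101, -372/101]
P' = (I − K·H)·P̄ = [44/101 -40/101; -40/101 2341/101]

x' = [-15/101, -372/101]
P' = [44/101 -40/101; -40/101 2341/101]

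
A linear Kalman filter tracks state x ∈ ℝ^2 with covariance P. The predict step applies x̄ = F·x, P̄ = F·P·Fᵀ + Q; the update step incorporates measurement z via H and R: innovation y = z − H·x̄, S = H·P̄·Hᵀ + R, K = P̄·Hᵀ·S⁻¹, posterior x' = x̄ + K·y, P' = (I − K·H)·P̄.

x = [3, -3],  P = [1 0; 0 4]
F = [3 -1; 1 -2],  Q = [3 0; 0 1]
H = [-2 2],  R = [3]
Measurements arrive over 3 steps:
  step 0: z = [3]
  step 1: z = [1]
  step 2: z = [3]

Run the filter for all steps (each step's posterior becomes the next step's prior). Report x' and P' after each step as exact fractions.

step 0: x' = [174/17, 195/17], P' = [716/51 701/51; 701/51 722/51]
step 1: x' = [-21435/8843, -18668/8843], P' = [81491/26529 68207/26529; 68207/26529 74705/26529]
step 2: x' = [-1410657/1066013, 333183/1066013], P' = [10050479/3198039 8364374/3198039; 8364374/3198039 9017108/3198039]

step 0: x̄ = F·x = [12, 9]
step 0: P̄ = F·P·Fᵀ + Q = [16 11; 11 18]
step 0: y = z − H·x̄ = [9]
step 0: S = H·P̄·Hᵀ + R = [51]
step 0: K = P̄·Hᵀ·S⁻¹ = [-10/51; 14/51]
step 0: x' = x̄ + K·y = [174/17, 195/17]
step 0: P' = (I − K·H)·P̄ = [716/51 701/51; 701/51 722/51]
step 1: x̄ = F·x = [327/17, -216/17]
step 1: P̄ = F·P·Fᵀ + Q = [3113/51 -1315/51; -1315/51 851/51]
step 1: y = z − H·x̄ = [1103/17]
step 1: S = H·P̄·Hᵀ + R = [8843/17]
step 1: K = P̄·Hᵀ·S⁻¹ = [-2952/8843; 1444/8843]
step 1: x' = x̄ + K·y = [-21435/8843, -18668/8843]
step 1: P' = (I − K·H)·P̄ = [81491/26529 68207/26529; 68207/26529 74705/26529]
step 2: x̄ = F·x = [-45637/8843, 15901/8843]
step 2: P̄ = F·P·Fᵀ + Q = [478469/26529 -83566/26529; -83566/26529 134012/26529]
step 2: y = z − H·x̄ = [-96547/8843]
step 2: S = H·P̄·Hᵀ + R = [1066013/8843]
step 2: K = P̄·Hᵀ·S⁻¹ = [-374690/1066013; 145052/1066013]
step 2: x' = x̄ + K·y = [-1410657/1066013, 333183/1066013]
step 2: P' = (I − K·H)·P̄ = [10050479/3198039 8364374/3198039; 8364374/3198039 9017108/3198039]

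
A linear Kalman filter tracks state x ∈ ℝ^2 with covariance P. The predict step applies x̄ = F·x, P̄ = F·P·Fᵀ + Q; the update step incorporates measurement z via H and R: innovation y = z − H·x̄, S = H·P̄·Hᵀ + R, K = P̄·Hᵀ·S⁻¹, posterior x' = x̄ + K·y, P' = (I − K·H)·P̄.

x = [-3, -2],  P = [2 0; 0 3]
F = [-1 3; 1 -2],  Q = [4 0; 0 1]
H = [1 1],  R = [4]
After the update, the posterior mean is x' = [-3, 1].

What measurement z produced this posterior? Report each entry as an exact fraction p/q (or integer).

x̄ = F·x = [-3, 1]
P̄ = F·P·Fᵀ + Q = [33 -20; -20 15]
S = H·P̄·Hᵀ + R = [12]
K = P̄·Hᵀ·S⁻¹ = [13/12; -5/12]
x' − x̄ = [0, 0] = K·y
y = (KᵀK)⁻¹·Kᵀ·(x' − x̄) = [0]
z = y + H·x̄ = [0] + [-2] = [-2]

z = [-2]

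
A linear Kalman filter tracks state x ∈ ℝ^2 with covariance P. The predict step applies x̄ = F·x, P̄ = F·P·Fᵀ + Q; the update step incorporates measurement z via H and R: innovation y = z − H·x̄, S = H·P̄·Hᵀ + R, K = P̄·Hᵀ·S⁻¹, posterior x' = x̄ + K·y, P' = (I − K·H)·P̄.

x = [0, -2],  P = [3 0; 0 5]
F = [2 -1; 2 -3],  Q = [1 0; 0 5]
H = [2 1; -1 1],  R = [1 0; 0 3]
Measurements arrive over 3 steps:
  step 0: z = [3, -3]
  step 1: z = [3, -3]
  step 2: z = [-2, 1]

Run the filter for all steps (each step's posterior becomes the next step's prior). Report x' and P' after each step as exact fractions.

step 0: x' = [3545/2119, -817/2119], P' = [801/2119 -927/2119; -927/2119 5217/4238]
step 1: x' = [5492689/2966667, -171355/269697], P' = [912157/2966667 -85657/269697; -85657/269697 275267/269697]
step 2: x' = [-89110757/211062347, -666409983/844249388], P' = [64717215/211062347 -134016465/422124694; -134016465/422124694 1722999585/1688498776]

step 0: x̄ = F·x = [2, 6]
step 0: P̄ = F·P·Fᵀ + Q = [18 27; 27 62]
step 0: y = z − H·x̄ = [-7, -7]
step 0: S = H·P̄·Hᵀ + R = [243 53; 53 29]
step 0: K = P̄·Hᵀ·S⁻¹ = [675/2119 -576/2119; 1509/4238 2357/4238]
step 0: x' = x̄ + K·y = [3545/2119, -817/2119]
step 0: P' = (I − K·H)·P̄ = [801/2119 -927/2119; -927/2119 5217/4238]
step 1: x̄ = F·x = [7907/2119, 9541/2119]
step 1: P̄ = F·P·Fᵀ + Q = [23279/4238 36891/4238; 36891/4238 96799/4238]
step 1: y = z − H·x̄ = [-18998/2119, -7991/2119]
step 1: S = H·P̄·Hᵀ + R = [341717/4238 43566/2119; 43566/2119 29505/2119]
step 1: K = P̄·Hᵀ·S⁻¹ = [294029/988889 -618128/2966667; 34651/89899 120308/269697]
step 1: x' = x̄ + K·y = [5492689/2966667, -171355/269697]
step 1: P' = (I − K·H)·P̄ = [912157/2966667 -85657/269697; -85657/269697 275267/269697]
step 2: x̄ = F·x = [12870283/2966667, 16640093/2966667]
step 2: P̄ = F·P·Fᵀ + Q = [13412140/2966667 20270255/2966667; 20270255/2966667 57040120/2966667]
step 2: y = z − H·x̄ = [-48313993/2966667, -73013/269697]
step 2: S = H·P̄·Hᵀ + R = [194736367/2966667 4589645/269697; 4589645/269697 3528341/269697]
step 2: K = P̄·Hᵀ·S⁻¹ = [124852395/422124694 -87816965/422124694; 650867865/1688498776 753021815/1688498776]
step 2: x' = x̄ + K·y = [-89110757/211062347, -666409983/844249388]
step 2: P' = (I − K·H)·P̄ = [64717215/211062347 -134016465/422124694; -134016465/422124694 1722999585/1688498776]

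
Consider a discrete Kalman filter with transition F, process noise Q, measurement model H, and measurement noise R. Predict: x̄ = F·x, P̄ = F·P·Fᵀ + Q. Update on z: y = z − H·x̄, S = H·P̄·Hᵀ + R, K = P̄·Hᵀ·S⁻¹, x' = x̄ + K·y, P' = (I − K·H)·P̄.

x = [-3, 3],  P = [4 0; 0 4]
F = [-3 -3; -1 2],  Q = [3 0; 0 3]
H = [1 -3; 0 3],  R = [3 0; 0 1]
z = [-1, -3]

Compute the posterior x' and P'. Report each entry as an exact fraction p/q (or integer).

x' = [-16930/5069, -4581/5069]
P' = [19047/5069 1569/5069; 1569/5069 550/5069]

x̄ = F·x = [0, 9]
P̄ = F·P·Fᵀ + Q = [75 -12; -12 23]
y = z − H·x̄ = [26, -30]
S = H·P̄·Hᵀ + R = [357 -243; -243 208]
K = P̄·Hᵀ·S⁻¹ = [4780/5069 4707/5069; -27/5069 1650/5069]
x' = x̄ + K·y = [-16930/5069, -4581/5069]
P' = (I − K·H)·P̄ = [19047/5069 1569/5069; 1569/5069 550/5069]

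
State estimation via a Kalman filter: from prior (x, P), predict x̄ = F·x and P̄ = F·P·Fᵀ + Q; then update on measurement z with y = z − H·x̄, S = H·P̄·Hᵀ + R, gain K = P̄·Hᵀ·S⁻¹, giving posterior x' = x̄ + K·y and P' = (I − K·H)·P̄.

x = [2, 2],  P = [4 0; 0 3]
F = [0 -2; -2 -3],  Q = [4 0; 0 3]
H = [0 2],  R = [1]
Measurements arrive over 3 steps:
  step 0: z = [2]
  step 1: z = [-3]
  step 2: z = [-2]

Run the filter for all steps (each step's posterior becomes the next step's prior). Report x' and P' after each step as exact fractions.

step 0: x' = [52/185, 174/185], P' = [1664/185 18/185; 18/185 46/185]
step 1: x' = [-56724/31549, -47672/31549], P' = [154956/31549 348/31549; 348/31549 7841/31549]
step 2: x' = [7866904/3188413, -2900400/3188413], P' = [15625896/3188413 48438/3188413; 48438/3188413 789216/3188413]

step 0: x̄ = F·x = [-4, -10]
step 0: P̄ = F·P·Fᵀ + Q = [16 18; 18 46]
step 0: y = z − H·x̄ = [22]
step 0: S = H·P̄·Hᵀ + R = [185]
step 0: K = P̄·Hᵀ·S⁻¹ = [36/185; 92/185]
step 0: x' = x̄ + K·y = [52/185, 174/185]
step 0: P' = (I − K·H)·P̄ = [1664/185 18/185; 18/185 46/185]
step 1: x̄ = F·x = [-348/185, -626/185]
step 1: P̄ = F·P·Fᵀ + Q = [924/185 348/185; 348/185 7841/185]
step 1: y = z − H·x̄ = [697/185]
step 1: S = H·P̄·Hᵀ + R = [31549/185]
step 1: K = P̄·Hᵀ·S⁻¹ = [696/31549; 15682/31549]
step 1: x' = x̄ + K·y = [-56724/31549, -47672/31549]
step 1: P' = (I − K·H)·P̄ = [154956/31549 348/31549; 348/31549 7841/31549]
step 2: x̄ = F·x = [95344/31549, 256464/31549]
step 2: P̄ = F·P·Fᵀ + Q = [157560/31549 48438/31549; 48438/31549 789216/31549]
step 2: y = z − H·x̄ = [-576026/31549]
step 2: S = H·P̄·Hᵀ + R = [3188413/31549]
step 2: K = P̄·Hᵀ·S⁻¹ = [96876/3188413; 1578432/3188413]
step 2: x' = x̄ + K·y = [7866904/3188413, -2900400/3188413]
step 2: P' = (I − K·H)·P̄ = [15625896/3188413 48438/3188413; 48438/3188413 789216/3188413]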